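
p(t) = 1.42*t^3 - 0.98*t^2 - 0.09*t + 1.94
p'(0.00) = -0.09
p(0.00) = 1.94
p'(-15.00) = 987.81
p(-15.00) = -5009.71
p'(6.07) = 144.97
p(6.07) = 282.87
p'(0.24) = -0.32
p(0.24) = 1.88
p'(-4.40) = 91.01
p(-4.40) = -137.60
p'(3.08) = 34.29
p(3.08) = 33.86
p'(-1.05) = 6.66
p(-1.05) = -0.69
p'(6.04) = 143.48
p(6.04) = 278.54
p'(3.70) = 50.98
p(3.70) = 60.12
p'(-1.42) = 11.28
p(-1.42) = -3.97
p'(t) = 4.26*t^2 - 1.96*t - 0.09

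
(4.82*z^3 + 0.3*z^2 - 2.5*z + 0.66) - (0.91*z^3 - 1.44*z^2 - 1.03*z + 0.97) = 3.91*z^3 + 1.74*z^2 - 1.47*z - 0.31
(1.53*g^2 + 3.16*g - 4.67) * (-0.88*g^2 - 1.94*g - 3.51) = -1.3464*g^4 - 5.749*g^3 - 7.3911*g^2 - 2.0318*g + 16.3917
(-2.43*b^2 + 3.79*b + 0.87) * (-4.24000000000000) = 10.3032*b^2 - 16.0696*b - 3.6888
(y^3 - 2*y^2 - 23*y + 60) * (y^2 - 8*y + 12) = y^5 - 10*y^4 + 5*y^3 + 220*y^2 - 756*y + 720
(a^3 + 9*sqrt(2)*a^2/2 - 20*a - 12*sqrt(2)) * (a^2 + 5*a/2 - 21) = a^5 + 5*a^4/2 + 9*sqrt(2)*a^4/2 - 41*a^3 + 45*sqrt(2)*a^3/4 - 213*sqrt(2)*a^2/2 - 50*a^2 - 30*sqrt(2)*a + 420*a + 252*sqrt(2)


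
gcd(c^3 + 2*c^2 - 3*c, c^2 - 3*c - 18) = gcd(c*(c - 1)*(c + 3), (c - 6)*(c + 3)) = c + 3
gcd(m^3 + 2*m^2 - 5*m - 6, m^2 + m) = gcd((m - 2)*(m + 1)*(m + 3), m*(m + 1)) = m + 1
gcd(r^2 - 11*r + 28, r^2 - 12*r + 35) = r - 7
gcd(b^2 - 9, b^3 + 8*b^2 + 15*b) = b + 3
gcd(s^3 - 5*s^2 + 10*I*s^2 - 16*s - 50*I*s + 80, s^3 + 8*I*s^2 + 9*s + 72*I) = s + 8*I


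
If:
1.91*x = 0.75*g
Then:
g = 2.54666666666667*x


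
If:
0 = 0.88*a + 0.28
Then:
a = -0.32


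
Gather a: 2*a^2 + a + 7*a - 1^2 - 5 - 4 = 2*a^2 + 8*a - 10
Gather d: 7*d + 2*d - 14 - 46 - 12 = 9*d - 72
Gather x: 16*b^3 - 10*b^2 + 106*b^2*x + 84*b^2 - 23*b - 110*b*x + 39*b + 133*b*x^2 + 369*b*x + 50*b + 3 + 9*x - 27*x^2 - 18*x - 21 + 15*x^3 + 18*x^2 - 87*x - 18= 16*b^3 + 74*b^2 + 66*b + 15*x^3 + x^2*(133*b - 9) + x*(106*b^2 + 259*b - 96) - 36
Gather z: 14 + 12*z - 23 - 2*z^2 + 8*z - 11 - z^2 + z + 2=-3*z^2 + 21*z - 18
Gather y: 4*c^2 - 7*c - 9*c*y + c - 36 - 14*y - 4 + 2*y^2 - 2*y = 4*c^2 - 6*c + 2*y^2 + y*(-9*c - 16) - 40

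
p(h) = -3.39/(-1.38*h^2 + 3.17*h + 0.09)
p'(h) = -3.39*(2.76*h - 3.17)/(-1.38*h^2 + 3.17*h + 0.09)^2 = (10.7463 - 9.3564*h)/(-1.38*h^2 + 3.17*h + 0.09)^2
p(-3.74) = 0.11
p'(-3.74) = 0.05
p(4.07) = 0.34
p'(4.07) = -0.28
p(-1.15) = 0.63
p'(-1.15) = 0.74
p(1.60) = -2.08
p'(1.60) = -1.59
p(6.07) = 0.11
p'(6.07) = -0.05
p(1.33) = -1.82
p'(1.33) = -0.49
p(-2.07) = 0.27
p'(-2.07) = 0.20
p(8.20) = 0.05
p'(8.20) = -0.01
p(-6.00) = 0.05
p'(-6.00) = 0.01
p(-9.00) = 0.02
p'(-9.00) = 0.00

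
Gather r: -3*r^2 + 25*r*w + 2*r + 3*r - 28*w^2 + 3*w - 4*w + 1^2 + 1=-3*r^2 + r*(25*w + 5) - 28*w^2 - w + 2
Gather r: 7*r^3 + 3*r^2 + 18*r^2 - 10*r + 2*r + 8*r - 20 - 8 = 7*r^3 + 21*r^2 - 28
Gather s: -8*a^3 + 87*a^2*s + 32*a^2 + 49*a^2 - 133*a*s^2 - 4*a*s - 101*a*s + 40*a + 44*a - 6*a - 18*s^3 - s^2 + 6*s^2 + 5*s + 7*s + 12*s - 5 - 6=-8*a^3 + 81*a^2 + 78*a - 18*s^3 + s^2*(5 - 133*a) + s*(87*a^2 - 105*a + 24) - 11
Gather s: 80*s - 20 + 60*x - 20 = 80*s + 60*x - 40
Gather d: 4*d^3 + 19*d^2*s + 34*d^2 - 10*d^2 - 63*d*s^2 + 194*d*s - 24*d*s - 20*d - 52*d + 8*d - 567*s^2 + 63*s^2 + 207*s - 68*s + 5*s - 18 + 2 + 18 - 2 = 4*d^3 + d^2*(19*s + 24) + d*(-63*s^2 + 170*s - 64) - 504*s^2 + 144*s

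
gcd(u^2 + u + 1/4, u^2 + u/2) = u + 1/2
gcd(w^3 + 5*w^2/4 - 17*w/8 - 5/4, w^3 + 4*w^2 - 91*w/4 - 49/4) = w + 1/2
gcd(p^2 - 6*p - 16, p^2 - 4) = p + 2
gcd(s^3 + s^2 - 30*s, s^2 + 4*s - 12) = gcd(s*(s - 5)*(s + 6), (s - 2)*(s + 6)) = s + 6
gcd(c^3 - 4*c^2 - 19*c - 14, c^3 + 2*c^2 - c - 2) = c^2 + 3*c + 2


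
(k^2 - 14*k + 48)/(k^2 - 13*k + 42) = (k - 8)/(k - 7)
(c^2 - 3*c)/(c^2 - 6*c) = (c - 3)/(c - 6)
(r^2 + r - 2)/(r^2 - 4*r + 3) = (r + 2)/(r - 3)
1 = 1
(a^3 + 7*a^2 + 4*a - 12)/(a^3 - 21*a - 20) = (-a^3 - 7*a^2 - 4*a + 12)/(-a^3 + 21*a + 20)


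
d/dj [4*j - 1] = 4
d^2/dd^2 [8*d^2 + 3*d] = 16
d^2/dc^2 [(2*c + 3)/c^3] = 12*(c + 3)/c^5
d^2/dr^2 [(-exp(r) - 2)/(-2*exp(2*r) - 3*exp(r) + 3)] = (4*exp(4*r) + 26*exp(3*r) + 72*exp(2*r) + 75*exp(r) + 27)*exp(r)/(8*exp(6*r) + 36*exp(5*r) + 18*exp(4*r) - 81*exp(3*r) - 27*exp(2*r) + 81*exp(r) - 27)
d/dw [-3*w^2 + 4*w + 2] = 4 - 6*w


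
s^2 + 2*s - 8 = (s - 2)*(s + 4)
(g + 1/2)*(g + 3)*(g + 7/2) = g^3 + 7*g^2 + 55*g/4 + 21/4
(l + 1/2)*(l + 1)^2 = l^3 + 5*l^2/2 + 2*l + 1/2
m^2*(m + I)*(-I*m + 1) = -I*m^4 + 2*m^3 + I*m^2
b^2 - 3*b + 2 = (b - 2)*(b - 1)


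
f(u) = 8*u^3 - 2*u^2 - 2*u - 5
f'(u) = 24*u^2 - 4*u - 2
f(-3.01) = -235.27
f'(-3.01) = 227.48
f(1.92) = 40.41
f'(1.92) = 78.79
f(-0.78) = -8.45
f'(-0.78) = 15.72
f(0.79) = -3.88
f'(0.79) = 9.82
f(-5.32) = -1255.51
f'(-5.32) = 698.54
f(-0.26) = -4.76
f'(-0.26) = 0.66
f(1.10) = 1.03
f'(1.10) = 22.64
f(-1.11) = -16.19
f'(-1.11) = 32.01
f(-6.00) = -1793.00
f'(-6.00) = 886.00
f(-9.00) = -5981.00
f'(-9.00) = 1978.00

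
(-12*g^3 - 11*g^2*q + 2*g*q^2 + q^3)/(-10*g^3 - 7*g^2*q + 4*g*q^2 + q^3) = (-12*g^2 + g*q + q^2)/(-10*g^2 + 3*g*q + q^2)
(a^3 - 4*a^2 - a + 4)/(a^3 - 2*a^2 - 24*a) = (-a^3 + 4*a^2 + a - 4)/(a*(-a^2 + 2*a + 24))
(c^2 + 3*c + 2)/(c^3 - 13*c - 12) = (c + 2)/(c^2 - c - 12)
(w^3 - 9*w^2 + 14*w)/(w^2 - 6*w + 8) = w*(w - 7)/(w - 4)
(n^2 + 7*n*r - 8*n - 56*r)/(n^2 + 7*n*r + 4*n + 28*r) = (n - 8)/(n + 4)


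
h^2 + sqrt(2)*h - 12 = (h - 2*sqrt(2))*(h + 3*sqrt(2))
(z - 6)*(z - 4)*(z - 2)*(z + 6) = z^4 - 6*z^3 - 28*z^2 + 216*z - 288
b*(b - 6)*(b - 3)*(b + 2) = b^4 - 7*b^3 + 36*b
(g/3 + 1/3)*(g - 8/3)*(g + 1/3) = g^3/3 - 4*g^2/9 - 29*g/27 - 8/27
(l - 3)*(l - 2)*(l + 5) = l^3 - 19*l + 30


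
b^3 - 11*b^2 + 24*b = b*(b - 8)*(b - 3)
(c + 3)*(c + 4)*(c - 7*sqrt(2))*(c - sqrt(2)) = c^4 - 8*sqrt(2)*c^3 + 7*c^3 - 56*sqrt(2)*c^2 + 26*c^2 - 96*sqrt(2)*c + 98*c + 168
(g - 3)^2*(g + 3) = g^3 - 3*g^2 - 9*g + 27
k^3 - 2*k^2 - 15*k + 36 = (k - 3)^2*(k + 4)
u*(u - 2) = u^2 - 2*u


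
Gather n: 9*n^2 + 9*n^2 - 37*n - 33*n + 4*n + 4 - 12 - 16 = 18*n^2 - 66*n - 24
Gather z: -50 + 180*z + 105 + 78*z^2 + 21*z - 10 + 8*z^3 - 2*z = 8*z^3 + 78*z^2 + 199*z + 45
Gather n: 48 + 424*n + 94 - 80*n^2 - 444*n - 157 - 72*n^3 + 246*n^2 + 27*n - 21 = -72*n^3 + 166*n^2 + 7*n - 36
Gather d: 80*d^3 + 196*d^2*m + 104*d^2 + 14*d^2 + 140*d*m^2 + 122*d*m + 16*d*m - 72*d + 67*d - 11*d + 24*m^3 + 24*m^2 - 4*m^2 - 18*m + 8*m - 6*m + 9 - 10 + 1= 80*d^3 + d^2*(196*m + 118) + d*(140*m^2 + 138*m - 16) + 24*m^3 + 20*m^2 - 16*m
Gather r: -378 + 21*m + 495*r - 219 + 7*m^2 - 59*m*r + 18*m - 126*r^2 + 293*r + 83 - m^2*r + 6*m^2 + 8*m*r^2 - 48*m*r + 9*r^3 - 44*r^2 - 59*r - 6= 13*m^2 + 39*m + 9*r^3 + r^2*(8*m - 170) + r*(-m^2 - 107*m + 729) - 520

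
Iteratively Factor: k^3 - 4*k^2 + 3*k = (k - 1)*(k^2 - 3*k) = k*(k - 1)*(k - 3)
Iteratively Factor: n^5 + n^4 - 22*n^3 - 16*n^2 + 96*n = (n)*(n^4 + n^3 - 22*n^2 - 16*n + 96) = n*(n - 4)*(n^3 + 5*n^2 - 2*n - 24) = n*(n - 4)*(n - 2)*(n^2 + 7*n + 12) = n*(n - 4)*(n - 2)*(n + 3)*(n + 4)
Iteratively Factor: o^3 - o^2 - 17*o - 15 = (o + 3)*(o^2 - 4*o - 5) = (o + 1)*(o + 3)*(o - 5)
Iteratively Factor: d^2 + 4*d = (d + 4)*(d)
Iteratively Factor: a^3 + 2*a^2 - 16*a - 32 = (a - 4)*(a^2 + 6*a + 8) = (a - 4)*(a + 4)*(a + 2)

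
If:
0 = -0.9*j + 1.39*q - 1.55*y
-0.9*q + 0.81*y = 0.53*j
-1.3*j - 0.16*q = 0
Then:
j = 0.00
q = 0.00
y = 0.00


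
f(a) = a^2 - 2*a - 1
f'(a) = 2*a - 2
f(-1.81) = 5.90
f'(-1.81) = -5.62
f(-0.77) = 1.13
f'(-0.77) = -3.54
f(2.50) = 0.25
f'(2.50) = 3.00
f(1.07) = -2.00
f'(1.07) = 0.14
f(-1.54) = 4.45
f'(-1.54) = -5.08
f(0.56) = -1.81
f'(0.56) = -0.88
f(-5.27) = 37.31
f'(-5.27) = -12.54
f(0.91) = -1.99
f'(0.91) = -0.18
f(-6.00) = 47.00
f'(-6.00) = -14.00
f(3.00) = 2.00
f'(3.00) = 4.00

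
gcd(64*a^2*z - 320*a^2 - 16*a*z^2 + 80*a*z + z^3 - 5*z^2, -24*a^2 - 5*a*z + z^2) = -8*a + z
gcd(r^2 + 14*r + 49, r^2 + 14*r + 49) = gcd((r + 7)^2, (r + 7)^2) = r^2 + 14*r + 49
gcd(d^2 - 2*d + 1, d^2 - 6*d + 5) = d - 1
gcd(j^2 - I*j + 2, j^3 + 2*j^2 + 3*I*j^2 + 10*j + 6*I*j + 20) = j - 2*I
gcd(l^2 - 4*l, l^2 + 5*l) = l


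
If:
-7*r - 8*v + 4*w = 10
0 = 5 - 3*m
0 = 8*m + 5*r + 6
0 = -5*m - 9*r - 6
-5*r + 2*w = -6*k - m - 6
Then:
No Solution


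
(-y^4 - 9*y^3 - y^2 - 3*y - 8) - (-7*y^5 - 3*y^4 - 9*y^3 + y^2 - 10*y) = 7*y^5 + 2*y^4 - 2*y^2 + 7*y - 8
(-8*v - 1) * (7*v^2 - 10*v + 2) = -56*v^3 + 73*v^2 - 6*v - 2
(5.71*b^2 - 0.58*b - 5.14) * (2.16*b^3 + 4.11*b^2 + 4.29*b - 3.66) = 12.3336*b^5 + 22.2153*b^4 + 11.0097*b^3 - 44.5122*b^2 - 19.9278*b + 18.8124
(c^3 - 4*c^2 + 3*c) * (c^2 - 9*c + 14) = c^5 - 13*c^4 + 53*c^3 - 83*c^2 + 42*c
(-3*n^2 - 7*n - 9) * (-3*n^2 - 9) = 9*n^4 + 21*n^3 + 54*n^2 + 63*n + 81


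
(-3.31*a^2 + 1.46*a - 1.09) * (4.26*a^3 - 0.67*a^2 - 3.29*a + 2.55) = -14.1006*a^5 + 8.4373*a^4 + 5.2683*a^3 - 12.5136*a^2 + 7.3091*a - 2.7795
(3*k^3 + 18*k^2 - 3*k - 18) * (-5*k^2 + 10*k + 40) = -15*k^5 - 60*k^4 + 315*k^3 + 780*k^2 - 300*k - 720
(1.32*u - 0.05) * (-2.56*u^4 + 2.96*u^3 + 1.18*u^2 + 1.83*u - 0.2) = -3.3792*u^5 + 4.0352*u^4 + 1.4096*u^3 + 2.3566*u^2 - 0.3555*u + 0.01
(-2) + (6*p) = 6*p - 2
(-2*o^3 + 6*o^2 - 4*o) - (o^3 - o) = -3*o^3 + 6*o^2 - 3*o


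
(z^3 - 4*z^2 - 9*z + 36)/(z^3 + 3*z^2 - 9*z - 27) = (z - 4)/(z + 3)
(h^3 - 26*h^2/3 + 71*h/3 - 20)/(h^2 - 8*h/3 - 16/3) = (3*h^2 - 14*h + 15)/(3*h + 4)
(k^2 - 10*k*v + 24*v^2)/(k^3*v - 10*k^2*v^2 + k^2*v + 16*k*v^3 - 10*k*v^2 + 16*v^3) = (k^2 - 10*k*v + 24*v^2)/(v*(k^3 - 10*k^2*v + k^2 + 16*k*v^2 - 10*k*v + 16*v^2))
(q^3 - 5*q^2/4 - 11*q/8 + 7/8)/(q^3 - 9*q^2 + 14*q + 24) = (8*q^2 - 18*q + 7)/(8*(q^2 - 10*q + 24))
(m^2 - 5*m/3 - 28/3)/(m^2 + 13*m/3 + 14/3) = (m - 4)/(m + 2)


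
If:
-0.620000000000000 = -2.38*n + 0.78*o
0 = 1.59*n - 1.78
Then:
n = 1.12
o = 2.62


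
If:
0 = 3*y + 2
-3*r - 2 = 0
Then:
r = -2/3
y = -2/3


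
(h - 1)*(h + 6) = h^2 + 5*h - 6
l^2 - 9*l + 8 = (l - 8)*(l - 1)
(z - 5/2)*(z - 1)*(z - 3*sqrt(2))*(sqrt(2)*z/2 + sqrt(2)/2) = sqrt(2)*z^4/2 - 3*z^3 - 5*sqrt(2)*z^3/4 - sqrt(2)*z^2/2 + 15*z^2/2 + 5*sqrt(2)*z/4 + 3*z - 15/2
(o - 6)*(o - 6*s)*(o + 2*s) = o^3 - 4*o^2*s - 6*o^2 - 12*o*s^2 + 24*o*s + 72*s^2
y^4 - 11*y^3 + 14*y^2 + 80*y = y*(y - 8)*(y - 5)*(y + 2)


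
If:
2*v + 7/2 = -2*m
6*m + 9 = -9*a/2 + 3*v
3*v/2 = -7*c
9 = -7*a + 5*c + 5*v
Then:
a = -811/423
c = 34/141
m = -1057/1692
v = -476/423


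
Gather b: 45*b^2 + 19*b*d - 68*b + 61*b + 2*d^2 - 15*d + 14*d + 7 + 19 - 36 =45*b^2 + b*(19*d - 7) + 2*d^2 - d - 10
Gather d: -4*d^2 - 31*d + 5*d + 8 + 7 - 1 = -4*d^2 - 26*d + 14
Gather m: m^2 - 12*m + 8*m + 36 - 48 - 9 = m^2 - 4*m - 21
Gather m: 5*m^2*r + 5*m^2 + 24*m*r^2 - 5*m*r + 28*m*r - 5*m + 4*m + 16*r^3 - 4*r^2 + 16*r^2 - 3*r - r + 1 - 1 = m^2*(5*r + 5) + m*(24*r^2 + 23*r - 1) + 16*r^3 + 12*r^2 - 4*r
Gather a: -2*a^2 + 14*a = -2*a^2 + 14*a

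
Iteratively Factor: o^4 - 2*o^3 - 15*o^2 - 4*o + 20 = (o - 1)*(o^3 - o^2 - 16*o - 20) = (o - 1)*(o + 2)*(o^2 - 3*o - 10) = (o - 1)*(o + 2)^2*(o - 5)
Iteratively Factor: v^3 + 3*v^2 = (v)*(v^2 + 3*v) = v^2*(v + 3)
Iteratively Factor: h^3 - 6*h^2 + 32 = (h - 4)*(h^2 - 2*h - 8) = (h - 4)*(h + 2)*(h - 4)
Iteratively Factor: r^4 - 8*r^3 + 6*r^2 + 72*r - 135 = (r - 3)*(r^3 - 5*r^2 - 9*r + 45) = (r - 5)*(r - 3)*(r^2 - 9) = (r - 5)*(r - 3)^2*(r + 3)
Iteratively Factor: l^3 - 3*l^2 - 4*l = (l + 1)*(l^2 - 4*l) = (l - 4)*(l + 1)*(l)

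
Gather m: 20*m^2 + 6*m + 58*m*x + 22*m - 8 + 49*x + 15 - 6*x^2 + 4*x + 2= 20*m^2 + m*(58*x + 28) - 6*x^2 + 53*x + 9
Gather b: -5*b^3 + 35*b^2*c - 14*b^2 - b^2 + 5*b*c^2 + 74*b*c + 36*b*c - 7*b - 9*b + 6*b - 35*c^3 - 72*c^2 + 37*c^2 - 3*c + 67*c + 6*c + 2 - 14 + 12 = -5*b^3 + b^2*(35*c - 15) + b*(5*c^2 + 110*c - 10) - 35*c^3 - 35*c^2 + 70*c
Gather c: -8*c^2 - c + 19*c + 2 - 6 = -8*c^2 + 18*c - 4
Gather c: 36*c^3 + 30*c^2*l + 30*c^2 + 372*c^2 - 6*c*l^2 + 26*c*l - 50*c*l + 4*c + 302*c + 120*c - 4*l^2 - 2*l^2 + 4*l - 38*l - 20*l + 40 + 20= 36*c^3 + c^2*(30*l + 402) + c*(-6*l^2 - 24*l + 426) - 6*l^2 - 54*l + 60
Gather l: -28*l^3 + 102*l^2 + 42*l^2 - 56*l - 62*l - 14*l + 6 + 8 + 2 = -28*l^3 + 144*l^2 - 132*l + 16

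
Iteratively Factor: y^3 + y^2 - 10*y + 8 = (y + 4)*(y^2 - 3*y + 2) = (y - 1)*(y + 4)*(y - 2)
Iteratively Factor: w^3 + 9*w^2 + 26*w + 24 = (w + 4)*(w^2 + 5*w + 6) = (w + 3)*(w + 4)*(w + 2)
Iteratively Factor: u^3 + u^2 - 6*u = (u + 3)*(u^2 - 2*u) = u*(u + 3)*(u - 2)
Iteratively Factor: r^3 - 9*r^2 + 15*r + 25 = (r - 5)*(r^2 - 4*r - 5) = (r - 5)*(r + 1)*(r - 5)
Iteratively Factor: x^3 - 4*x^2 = (x - 4)*(x^2) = x*(x - 4)*(x)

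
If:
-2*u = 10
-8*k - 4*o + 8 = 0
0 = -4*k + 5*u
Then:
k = -25/4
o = 29/2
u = -5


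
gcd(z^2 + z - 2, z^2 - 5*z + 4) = z - 1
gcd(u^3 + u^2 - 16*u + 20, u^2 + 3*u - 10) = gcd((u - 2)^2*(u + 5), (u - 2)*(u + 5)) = u^2 + 3*u - 10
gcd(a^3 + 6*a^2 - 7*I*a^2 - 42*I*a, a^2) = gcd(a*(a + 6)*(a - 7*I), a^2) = a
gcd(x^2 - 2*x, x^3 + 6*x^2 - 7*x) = x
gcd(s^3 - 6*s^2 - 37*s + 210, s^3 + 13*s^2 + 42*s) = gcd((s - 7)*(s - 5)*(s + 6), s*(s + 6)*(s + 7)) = s + 6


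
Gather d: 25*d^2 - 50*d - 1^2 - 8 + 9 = 25*d^2 - 50*d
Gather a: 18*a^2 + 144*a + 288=18*a^2 + 144*a + 288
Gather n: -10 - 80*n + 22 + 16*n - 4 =8 - 64*n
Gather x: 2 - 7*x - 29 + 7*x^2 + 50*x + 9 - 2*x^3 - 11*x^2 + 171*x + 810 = -2*x^3 - 4*x^2 + 214*x + 792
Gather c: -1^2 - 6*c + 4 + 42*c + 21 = 36*c + 24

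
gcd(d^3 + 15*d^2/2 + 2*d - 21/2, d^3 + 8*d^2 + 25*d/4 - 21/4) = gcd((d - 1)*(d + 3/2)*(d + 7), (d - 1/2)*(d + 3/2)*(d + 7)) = d^2 + 17*d/2 + 21/2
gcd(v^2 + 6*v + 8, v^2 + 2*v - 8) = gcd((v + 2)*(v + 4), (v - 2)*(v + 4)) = v + 4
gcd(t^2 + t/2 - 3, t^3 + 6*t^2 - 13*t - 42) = t + 2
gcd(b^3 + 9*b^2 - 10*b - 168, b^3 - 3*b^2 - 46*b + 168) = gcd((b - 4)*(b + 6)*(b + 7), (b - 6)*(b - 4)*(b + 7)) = b^2 + 3*b - 28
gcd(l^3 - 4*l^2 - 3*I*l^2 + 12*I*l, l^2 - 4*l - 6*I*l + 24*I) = l - 4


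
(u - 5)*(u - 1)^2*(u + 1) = u^4 - 6*u^3 + 4*u^2 + 6*u - 5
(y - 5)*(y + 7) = y^2 + 2*y - 35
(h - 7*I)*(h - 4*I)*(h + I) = h^3 - 10*I*h^2 - 17*h - 28*I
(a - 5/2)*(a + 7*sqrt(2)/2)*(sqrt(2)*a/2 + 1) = sqrt(2)*a^3/2 - 5*sqrt(2)*a^2/4 + 9*a^2/2 - 45*a/4 + 7*sqrt(2)*a/2 - 35*sqrt(2)/4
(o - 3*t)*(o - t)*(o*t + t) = o^3*t - 4*o^2*t^2 + o^2*t + 3*o*t^3 - 4*o*t^2 + 3*t^3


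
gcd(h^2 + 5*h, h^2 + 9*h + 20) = h + 5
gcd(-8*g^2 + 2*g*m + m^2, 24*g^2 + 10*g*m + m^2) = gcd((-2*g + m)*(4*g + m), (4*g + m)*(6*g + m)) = 4*g + m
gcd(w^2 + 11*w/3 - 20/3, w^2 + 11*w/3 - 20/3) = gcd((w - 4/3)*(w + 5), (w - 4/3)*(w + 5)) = w^2 + 11*w/3 - 20/3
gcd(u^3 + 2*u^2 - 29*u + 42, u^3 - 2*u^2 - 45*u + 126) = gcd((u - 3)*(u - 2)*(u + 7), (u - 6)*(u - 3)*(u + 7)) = u^2 + 4*u - 21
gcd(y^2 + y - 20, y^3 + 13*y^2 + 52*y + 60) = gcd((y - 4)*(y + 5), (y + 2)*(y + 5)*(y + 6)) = y + 5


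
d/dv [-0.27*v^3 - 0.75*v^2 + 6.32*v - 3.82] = -0.81*v^2 - 1.5*v + 6.32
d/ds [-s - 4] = -1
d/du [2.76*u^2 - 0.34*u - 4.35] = 5.52*u - 0.34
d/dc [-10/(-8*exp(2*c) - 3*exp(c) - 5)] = (-160*exp(c) - 30)*exp(c)/(8*exp(2*c) + 3*exp(c) + 5)^2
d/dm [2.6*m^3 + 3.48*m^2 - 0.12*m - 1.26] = 7.8*m^2 + 6.96*m - 0.12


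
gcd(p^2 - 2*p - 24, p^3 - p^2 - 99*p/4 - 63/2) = p - 6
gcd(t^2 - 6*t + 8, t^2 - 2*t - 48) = 1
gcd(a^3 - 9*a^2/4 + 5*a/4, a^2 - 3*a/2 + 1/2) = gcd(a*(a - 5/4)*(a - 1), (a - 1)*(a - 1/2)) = a - 1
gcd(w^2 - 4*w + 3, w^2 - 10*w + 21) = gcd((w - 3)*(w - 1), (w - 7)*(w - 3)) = w - 3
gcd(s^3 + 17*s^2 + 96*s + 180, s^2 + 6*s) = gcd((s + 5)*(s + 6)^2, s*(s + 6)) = s + 6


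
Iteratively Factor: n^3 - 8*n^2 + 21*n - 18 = (n - 3)*(n^2 - 5*n + 6) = (n - 3)*(n - 2)*(n - 3)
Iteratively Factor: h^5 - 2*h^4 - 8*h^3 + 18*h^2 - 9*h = (h - 1)*(h^4 - h^3 - 9*h^2 + 9*h) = h*(h - 1)*(h^3 - h^2 - 9*h + 9) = h*(h - 3)*(h - 1)*(h^2 + 2*h - 3) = h*(h - 3)*(h - 1)^2*(h + 3)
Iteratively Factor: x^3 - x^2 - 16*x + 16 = (x - 4)*(x^2 + 3*x - 4) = (x - 4)*(x + 4)*(x - 1)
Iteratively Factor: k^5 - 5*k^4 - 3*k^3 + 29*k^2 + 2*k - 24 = (k + 2)*(k^4 - 7*k^3 + 11*k^2 + 7*k - 12) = (k - 1)*(k + 2)*(k^3 - 6*k^2 + 5*k + 12) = (k - 4)*(k - 1)*(k + 2)*(k^2 - 2*k - 3) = (k - 4)*(k - 1)*(k + 1)*(k + 2)*(k - 3)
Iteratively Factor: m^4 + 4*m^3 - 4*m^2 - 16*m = (m)*(m^3 + 4*m^2 - 4*m - 16) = m*(m + 4)*(m^2 - 4) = m*(m + 2)*(m + 4)*(m - 2)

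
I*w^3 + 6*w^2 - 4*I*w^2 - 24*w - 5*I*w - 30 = (w - 5)*(w - 6*I)*(I*w + I)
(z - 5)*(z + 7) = z^2 + 2*z - 35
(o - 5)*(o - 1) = o^2 - 6*o + 5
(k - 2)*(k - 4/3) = k^2 - 10*k/3 + 8/3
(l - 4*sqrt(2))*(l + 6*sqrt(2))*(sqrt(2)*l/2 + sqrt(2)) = sqrt(2)*l^3/2 + sqrt(2)*l^2 + 2*l^2 - 24*sqrt(2)*l + 4*l - 48*sqrt(2)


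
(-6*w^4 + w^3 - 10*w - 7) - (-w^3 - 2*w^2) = -6*w^4 + 2*w^3 + 2*w^2 - 10*w - 7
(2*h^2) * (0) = 0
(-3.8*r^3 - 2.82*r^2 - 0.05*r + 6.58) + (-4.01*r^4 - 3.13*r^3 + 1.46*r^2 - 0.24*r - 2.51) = -4.01*r^4 - 6.93*r^3 - 1.36*r^2 - 0.29*r + 4.07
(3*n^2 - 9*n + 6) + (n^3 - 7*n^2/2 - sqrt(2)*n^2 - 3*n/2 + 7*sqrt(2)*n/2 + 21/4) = n^3 - sqrt(2)*n^2 - n^2/2 - 21*n/2 + 7*sqrt(2)*n/2 + 45/4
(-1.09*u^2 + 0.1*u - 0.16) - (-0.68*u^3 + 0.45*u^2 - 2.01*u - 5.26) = 0.68*u^3 - 1.54*u^2 + 2.11*u + 5.1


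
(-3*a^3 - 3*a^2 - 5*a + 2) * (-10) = 30*a^3 + 30*a^2 + 50*a - 20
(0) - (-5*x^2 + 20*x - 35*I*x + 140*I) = 5*x^2 - 20*x + 35*I*x - 140*I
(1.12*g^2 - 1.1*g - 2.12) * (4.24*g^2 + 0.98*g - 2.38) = 4.7488*g^4 - 3.5664*g^3 - 12.7324*g^2 + 0.5404*g + 5.0456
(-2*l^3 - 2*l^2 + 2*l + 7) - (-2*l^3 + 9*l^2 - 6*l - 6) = -11*l^2 + 8*l + 13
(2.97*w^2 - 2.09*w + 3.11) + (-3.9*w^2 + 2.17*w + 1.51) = -0.93*w^2 + 0.0800000000000001*w + 4.62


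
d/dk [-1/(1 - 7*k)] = -7/(7*k - 1)^2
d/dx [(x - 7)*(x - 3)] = 2*x - 10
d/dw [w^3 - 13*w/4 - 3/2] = 3*w^2 - 13/4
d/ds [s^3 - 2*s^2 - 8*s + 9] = 3*s^2 - 4*s - 8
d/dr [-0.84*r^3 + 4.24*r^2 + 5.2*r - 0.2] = -2.52*r^2 + 8.48*r + 5.2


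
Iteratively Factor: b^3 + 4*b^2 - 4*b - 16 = (b - 2)*(b^2 + 6*b + 8) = (b - 2)*(b + 4)*(b + 2)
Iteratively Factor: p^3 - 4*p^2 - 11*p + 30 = (p - 2)*(p^2 - 2*p - 15) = (p - 5)*(p - 2)*(p + 3)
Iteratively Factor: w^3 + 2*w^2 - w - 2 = (w + 1)*(w^2 + w - 2) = (w - 1)*(w + 1)*(w + 2)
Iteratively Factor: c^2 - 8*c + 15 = (c - 5)*(c - 3)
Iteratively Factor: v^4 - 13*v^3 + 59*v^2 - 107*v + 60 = (v - 3)*(v^3 - 10*v^2 + 29*v - 20) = (v - 3)*(v - 1)*(v^2 - 9*v + 20) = (v - 5)*(v - 3)*(v - 1)*(v - 4)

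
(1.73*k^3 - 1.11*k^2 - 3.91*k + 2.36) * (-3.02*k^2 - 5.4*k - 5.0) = -5.2246*k^5 - 5.9898*k^4 + 9.1522*k^3 + 19.5368*k^2 + 6.806*k - 11.8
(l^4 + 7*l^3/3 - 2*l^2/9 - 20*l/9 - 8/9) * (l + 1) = l^5 + 10*l^4/3 + 19*l^3/9 - 22*l^2/9 - 28*l/9 - 8/9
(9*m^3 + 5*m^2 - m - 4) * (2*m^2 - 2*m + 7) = 18*m^5 - 8*m^4 + 51*m^3 + 29*m^2 + m - 28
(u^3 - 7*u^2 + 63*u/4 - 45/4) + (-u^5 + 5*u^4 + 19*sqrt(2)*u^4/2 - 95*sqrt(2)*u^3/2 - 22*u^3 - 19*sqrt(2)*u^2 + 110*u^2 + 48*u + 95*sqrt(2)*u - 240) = -u^5 + 5*u^4 + 19*sqrt(2)*u^4/2 - 95*sqrt(2)*u^3/2 - 21*u^3 - 19*sqrt(2)*u^2 + 103*u^2 + 255*u/4 + 95*sqrt(2)*u - 1005/4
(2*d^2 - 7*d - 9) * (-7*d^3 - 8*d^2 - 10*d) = -14*d^5 + 33*d^4 + 99*d^3 + 142*d^2 + 90*d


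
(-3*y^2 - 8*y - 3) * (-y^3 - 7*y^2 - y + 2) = 3*y^5 + 29*y^4 + 62*y^3 + 23*y^2 - 13*y - 6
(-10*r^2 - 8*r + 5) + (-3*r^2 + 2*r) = -13*r^2 - 6*r + 5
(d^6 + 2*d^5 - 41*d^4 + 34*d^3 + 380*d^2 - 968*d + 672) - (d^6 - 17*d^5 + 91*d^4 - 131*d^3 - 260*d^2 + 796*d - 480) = 19*d^5 - 132*d^4 + 165*d^3 + 640*d^2 - 1764*d + 1152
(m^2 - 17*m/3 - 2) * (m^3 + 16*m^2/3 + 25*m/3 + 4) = m^5 - m^4/3 - 215*m^3/9 - 485*m^2/9 - 118*m/3 - 8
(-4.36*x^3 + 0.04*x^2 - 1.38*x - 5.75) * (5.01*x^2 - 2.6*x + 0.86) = -21.8436*x^5 + 11.5364*x^4 - 10.7674*x^3 - 25.1851*x^2 + 13.7632*x - 4.945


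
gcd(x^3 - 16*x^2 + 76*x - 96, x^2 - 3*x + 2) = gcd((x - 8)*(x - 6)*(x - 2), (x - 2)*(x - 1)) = x - 2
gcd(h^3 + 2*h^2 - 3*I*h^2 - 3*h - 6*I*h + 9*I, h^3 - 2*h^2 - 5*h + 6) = h - 1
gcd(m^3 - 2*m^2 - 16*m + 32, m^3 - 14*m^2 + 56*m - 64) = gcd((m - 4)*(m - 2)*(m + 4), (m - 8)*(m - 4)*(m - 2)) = m^2 - 6*m + 8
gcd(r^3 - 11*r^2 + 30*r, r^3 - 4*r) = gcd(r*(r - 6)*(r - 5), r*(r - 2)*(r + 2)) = r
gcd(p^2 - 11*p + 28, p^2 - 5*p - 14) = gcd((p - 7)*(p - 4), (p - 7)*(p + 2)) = p - 7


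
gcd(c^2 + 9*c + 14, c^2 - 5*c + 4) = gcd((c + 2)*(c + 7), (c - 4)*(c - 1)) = 1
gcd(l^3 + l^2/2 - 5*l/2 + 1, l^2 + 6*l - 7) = l - 1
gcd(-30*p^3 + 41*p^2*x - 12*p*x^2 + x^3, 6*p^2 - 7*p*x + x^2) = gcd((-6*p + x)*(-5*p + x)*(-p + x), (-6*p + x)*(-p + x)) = 6*p^2 - 7*p*x + x^2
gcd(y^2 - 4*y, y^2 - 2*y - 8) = y - 4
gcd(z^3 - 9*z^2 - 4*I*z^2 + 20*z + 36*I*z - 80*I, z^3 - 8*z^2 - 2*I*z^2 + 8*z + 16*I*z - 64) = z - 4*I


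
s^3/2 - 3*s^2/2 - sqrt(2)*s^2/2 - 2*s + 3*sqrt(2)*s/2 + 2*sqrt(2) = (s/2 + 1/2)*(s - 4)*(s - sqrt(2))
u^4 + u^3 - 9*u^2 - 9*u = u*(u - 3)*(u + 1)*(u + 3)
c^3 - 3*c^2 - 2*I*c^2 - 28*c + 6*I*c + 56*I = (c - 7)*(c + 4)*(c - 2*I)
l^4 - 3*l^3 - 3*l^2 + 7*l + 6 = (l - 3)*(l - 2)*(l + 1)^2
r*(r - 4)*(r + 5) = r^3 + r^2 - 20*r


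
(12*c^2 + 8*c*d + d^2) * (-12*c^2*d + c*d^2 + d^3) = -144*c^4*d - 84*c^3*d^2 + 8*c^2*d^3 + 9*c*d^4 + d^5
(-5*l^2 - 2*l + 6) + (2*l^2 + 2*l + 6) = 12 - 3*l^2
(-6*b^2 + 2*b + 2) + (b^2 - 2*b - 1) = 1 - 5*b^2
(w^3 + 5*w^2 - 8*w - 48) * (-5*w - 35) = -5*w^4 - 60*w^3 - 135*w^2 + 520*w + 1680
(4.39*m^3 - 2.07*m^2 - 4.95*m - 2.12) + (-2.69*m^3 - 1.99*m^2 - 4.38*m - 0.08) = 1.7*m^3 - 4.06*m^2 - 9.33*m - 2.2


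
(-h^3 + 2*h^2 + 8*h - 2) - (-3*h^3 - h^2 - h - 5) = 2*h^3 + 3*h^2 + 9*h + 3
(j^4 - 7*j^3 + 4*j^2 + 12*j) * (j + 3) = j^5 - 4*j^4 - 17*j^3 + 24*j^2 + 36*j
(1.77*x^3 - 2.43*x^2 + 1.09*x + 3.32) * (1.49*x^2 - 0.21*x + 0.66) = 2.6373*x^5 - 3.9924*x^4 + 3.3026*x^3 + 3.1141*x^2 + 0.0222000000000001*x + 2.1912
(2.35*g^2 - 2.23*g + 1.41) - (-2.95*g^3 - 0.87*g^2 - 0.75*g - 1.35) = 2.95*g^3 + 3.22*g^2 - 1.48*g + 2.76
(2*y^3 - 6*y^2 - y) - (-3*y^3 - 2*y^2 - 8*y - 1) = 5*y^3 - 4*y^2 + 7*y + 1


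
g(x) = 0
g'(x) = 0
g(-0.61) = 0.00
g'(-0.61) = 0.00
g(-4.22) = 0.00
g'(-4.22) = 0.00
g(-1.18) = 0.00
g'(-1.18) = 0.00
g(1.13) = 0.00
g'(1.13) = 0.00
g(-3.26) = 0.00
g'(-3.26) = 0.00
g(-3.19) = 0.00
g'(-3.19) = 0.00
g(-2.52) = 0.00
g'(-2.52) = 0.00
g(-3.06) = 0.00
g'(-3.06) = 0.00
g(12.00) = 0.00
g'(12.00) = 0.00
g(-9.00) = 0.00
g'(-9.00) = 0.00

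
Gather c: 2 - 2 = 0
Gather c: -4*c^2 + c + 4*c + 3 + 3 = -4*c^2 + 5*c + 6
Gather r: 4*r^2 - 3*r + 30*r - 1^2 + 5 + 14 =4*r^2 + 27*r + 18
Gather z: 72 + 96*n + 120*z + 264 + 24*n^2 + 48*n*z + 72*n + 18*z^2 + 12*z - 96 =24*n^2 + 168*n + 18*z^2 + z*(48*n + 132) + 240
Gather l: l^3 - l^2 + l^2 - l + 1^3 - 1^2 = l^3 - l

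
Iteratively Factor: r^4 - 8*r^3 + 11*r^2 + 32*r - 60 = (r - 2)*(r^3 - 6*r^2 - r + 30) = (r - 2)*(r + 2)*(r^2 - 8*r + 15) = (r - 3)*(r - 2)*(r + 2)*(r - 5)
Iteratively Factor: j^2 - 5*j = (j - 5)*(j)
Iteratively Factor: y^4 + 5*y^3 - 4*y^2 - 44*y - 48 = (y - 3)*(y^3 + 8*y^2 + 20*y + 16) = (y - 3)*(y + 4)*(y^2 + 4*y + 4) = (y - 3)*(y + 2)*(y + 4)*(y + 2)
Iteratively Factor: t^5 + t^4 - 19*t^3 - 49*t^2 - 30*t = (t)*(t^4 + t^3 - 19*t^2 - 49*t - 30) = t*(t + 2)*(t^3 - t^2 - 17*t - 15) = t*(t + 2)*(t + 3)*(t^2 - 4*t - 5) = t*(t + 1)*(t + 2)*(t + 3)*(t - 5)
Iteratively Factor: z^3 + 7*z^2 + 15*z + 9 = (z + 3)*(z^2 + 4*z + 3) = (z + 1)*(z + 3)*(z + 3)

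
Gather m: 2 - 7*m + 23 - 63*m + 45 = 70 - 70*m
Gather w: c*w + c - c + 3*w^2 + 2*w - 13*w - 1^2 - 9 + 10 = 3*w^2 + w*(c - 11)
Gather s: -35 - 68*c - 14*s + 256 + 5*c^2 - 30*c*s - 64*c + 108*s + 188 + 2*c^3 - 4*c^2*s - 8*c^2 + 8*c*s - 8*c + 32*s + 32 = 2*c^3 - 3*c^2 - 140*c + s*(-4*c^2 - 22*c + 126) + 441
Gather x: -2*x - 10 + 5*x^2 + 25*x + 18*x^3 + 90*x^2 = 18*x^3 + 95*x^2 + 23*x - 10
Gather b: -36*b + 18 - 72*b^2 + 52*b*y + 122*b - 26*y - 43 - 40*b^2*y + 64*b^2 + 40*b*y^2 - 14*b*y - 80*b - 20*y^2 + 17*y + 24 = b^2*(-40*y - 8) + b*(40*y^2 + 38*y + 6) - 20*y^2 - 9*y - 1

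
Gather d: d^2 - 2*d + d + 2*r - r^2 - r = d^2 - d - r^2 + r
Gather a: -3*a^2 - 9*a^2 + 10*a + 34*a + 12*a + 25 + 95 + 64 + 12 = -12*a^2 + 56*a + 196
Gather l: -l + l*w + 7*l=l*(w + 6)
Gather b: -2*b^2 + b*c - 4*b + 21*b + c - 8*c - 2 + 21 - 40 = -2*b^2 + b*(c + 17) - 7*c - 21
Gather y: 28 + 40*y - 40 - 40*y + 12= 0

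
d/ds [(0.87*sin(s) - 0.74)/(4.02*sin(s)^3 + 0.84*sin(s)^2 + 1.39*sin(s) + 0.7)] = (-6.9948*sin(s)^3 + 8.1936*sin(s)^2 + 1.2432*sin(s) + 1.6376)*cos(s)/(16.1604*sin(s)^6 + 6.7536*sin(s)^5 + 11.8812*sin(s)^4 + 7.9632*sin(s)^3 + 3.1081*sin(s)^2 + 1.946*sin(s) + 0.49)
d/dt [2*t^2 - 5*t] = 4*t - 5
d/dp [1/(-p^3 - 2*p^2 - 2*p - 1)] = (3*p^2 + 4*p + 2)/(p^3 + 2*p^2 + 2*p + 1)^2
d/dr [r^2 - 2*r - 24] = 2*r - 2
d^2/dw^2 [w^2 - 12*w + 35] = 2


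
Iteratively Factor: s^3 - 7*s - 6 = (s - 3)*(s^2 + 3*s + 2) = (s - 3)*(s + 2)*(s + 1)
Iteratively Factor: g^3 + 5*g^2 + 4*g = (g + 1)*(g^2 + 4*g) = g*(g + 1)*(g + 4)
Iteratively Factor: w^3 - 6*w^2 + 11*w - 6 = (w - 1)*(w^2 - 5*w + 6) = (w - 3)*(w - 1)*(w - 2)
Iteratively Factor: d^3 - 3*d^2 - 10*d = (d + 2)*(d^2 - 5*d) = (d - 5)*(d + 2)*(d)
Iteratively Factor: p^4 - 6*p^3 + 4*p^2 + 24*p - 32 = (p - 4)*(p^3 - 2*p^2 - 4*p + 8) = (p - 4)*(p + 2)*(p^2 - 4*p + 4) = (p - 4)*(p - 2)*(p + 2)*(p - 2)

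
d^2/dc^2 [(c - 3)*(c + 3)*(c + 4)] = 6*c + 8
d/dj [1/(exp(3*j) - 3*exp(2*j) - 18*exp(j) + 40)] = 3*(-exp(2*j) + 2*exp(j) + 6)*exp(j)/(exp(3*j) - 3*exp(2*j) - 18*exp(j) + 40)^2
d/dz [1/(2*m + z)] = -1/(2*m + z)^2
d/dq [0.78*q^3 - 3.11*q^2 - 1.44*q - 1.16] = 2.34*q^2 - 6.22*q - 1.44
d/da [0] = 0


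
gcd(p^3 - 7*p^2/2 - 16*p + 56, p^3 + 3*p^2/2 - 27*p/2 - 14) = p^2 + p/2 - 14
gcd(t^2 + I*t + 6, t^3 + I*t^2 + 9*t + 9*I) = t + 3*I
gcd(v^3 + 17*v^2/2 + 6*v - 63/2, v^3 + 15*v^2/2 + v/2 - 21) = v^2 + 11*v/2 - 21/2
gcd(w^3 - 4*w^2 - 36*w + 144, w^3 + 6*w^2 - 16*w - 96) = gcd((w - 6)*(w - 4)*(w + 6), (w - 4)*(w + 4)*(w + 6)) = w^2 + 2*w - 24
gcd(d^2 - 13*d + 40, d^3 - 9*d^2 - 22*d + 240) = d - 8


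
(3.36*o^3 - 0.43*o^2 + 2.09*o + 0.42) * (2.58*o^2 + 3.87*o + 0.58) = 8.6688*o^5 + 11.8938*o^4 + 5.6769*o^3 + 8.9225*o^2 + 2.8376*o + 0.2436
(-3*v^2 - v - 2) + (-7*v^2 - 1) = -10*v^2 - v - 3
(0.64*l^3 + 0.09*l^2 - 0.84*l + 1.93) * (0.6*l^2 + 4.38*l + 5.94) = 0.384*l^5 + 2.8572*l^4 + 3.6918*l^3 - 1.9866*l^2 + 3.4638*l + 11.4642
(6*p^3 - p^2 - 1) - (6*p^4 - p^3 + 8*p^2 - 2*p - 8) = -6*p^4 + 7*p^3 - 9*p^2 + 2*p + 7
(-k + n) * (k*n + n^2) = -k^2*n + n^3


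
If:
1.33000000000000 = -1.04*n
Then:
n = -1.28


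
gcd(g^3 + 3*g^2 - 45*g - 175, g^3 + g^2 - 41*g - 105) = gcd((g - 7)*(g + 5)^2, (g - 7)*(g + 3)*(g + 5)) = g^2 - 2*g - 35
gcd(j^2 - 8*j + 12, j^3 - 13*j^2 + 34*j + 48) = j - 6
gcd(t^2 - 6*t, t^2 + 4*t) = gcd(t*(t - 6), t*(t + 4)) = t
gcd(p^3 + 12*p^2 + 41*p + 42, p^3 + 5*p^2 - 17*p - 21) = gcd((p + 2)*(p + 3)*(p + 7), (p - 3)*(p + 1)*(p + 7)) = p + 7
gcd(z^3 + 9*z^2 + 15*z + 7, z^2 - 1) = z + 1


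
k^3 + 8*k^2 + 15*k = k*(k + 3)*(k + 5)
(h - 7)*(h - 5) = h^2 - 12*h + 35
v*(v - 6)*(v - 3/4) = v^3 - 27*v^2/4 + 9*v/2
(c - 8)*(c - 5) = c^2 - 13*c + 40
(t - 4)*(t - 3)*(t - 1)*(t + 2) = t^4 - 6*t^3 + 3*t^2 + 26*t - 24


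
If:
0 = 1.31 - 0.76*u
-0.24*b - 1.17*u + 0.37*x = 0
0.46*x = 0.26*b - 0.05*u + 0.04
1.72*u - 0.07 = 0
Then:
No Solution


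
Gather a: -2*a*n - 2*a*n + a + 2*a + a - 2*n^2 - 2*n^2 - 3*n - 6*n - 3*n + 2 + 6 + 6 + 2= a*(4 - 4*n) - 4*n^2 - 12*n + 16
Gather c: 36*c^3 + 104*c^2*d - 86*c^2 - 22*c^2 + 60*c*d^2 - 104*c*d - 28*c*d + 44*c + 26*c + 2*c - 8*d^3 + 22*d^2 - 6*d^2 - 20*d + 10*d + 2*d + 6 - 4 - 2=36*c^3 + c^2*(104*d - 108) + c*(60*d^2 - 132*d + 72) - 8*d^3 + 16*d^2 - 8*d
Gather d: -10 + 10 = 0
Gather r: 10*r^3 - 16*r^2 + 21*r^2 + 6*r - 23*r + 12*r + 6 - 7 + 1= 10*r^3 + 5*r^2 - 5*r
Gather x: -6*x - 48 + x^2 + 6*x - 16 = x^2 - 64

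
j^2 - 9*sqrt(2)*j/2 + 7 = (j - 7*sqrt(2)/2)*(j - sqrt(2))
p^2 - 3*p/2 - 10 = (p - 4)*(p + 5/2)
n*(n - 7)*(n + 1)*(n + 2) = n^4 - 4*n^3 - 19*n^2 - 14*n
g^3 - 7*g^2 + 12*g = g*(g - 4)*(g - 3)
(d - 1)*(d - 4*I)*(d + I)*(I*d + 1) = I*d^4 + 4*d^3 - I*d^3 - 4*d^2 + I*d^2 + 4*d - I*d - 4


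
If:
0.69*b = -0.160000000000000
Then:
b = -0.23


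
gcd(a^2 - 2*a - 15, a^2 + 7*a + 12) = a + 3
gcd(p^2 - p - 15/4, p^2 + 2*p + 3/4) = p + 3/2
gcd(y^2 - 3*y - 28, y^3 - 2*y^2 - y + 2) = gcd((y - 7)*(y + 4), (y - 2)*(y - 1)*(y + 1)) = 1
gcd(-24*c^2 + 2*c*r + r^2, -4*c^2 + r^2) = 1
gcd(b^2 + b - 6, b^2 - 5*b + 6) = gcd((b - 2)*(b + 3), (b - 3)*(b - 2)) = b - 2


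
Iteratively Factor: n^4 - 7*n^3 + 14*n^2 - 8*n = (n - 2)*(n^3 - 5*n^2 + 4*n) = n*(n - 2)*(n^2 - 5*n + 4) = n*(n - 4)*(n - 2)*(n - 1)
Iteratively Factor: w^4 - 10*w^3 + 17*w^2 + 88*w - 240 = (w + 3)*(w^3 - 13*w^2 + 56*w - 80) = (w - 5)*(w + 3)*(w^2 - 8*w + 16) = (w - 5)*(w - 4)*(w + 3)*(w - 4)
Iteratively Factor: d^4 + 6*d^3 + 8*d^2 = (d)*(d^3 + 6*d^2 + 8*d) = d^2*(d^2 + 6*d + 8) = d^2*(d + 2)*(d + 4)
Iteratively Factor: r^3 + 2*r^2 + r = (r + 1)*(r^2 + r) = r*(r + 1)*(r + 1)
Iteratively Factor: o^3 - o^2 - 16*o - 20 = (o + 2)*(o^2 - 3*o - 10) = (o - 5)*(o + 2)*(o + 2)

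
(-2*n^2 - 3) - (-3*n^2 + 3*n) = n^2 - 3*n - 3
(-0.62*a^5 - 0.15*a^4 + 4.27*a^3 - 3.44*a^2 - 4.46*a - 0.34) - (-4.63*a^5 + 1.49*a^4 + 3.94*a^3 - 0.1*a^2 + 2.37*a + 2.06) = 4.01*a^5 - 1.64*a^4 + 0.33*a^3 - 3.34*a^2 - 6.83*a - 2.4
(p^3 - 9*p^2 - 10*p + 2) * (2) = 2*p^3 - 18*p^2 - 20*p + 4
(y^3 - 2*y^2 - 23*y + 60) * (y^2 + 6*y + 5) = y^5 + 4*y^4 - 30*y^3 - 88*y^2 + 245*y + 300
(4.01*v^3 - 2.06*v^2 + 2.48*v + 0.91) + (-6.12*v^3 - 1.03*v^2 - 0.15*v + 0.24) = -2.11*v^3 - 3.09*v^2 + 2.33*v + 1.15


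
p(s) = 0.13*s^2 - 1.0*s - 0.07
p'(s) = 0.26*s - 1.0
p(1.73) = -1.41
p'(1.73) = -0.55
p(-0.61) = 0.59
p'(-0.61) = -1.16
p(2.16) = -1.62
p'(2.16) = -0.44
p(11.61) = 5.84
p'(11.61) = 2.02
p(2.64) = -1.80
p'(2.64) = -0.31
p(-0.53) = 0.50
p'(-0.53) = -1.14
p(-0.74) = 0.74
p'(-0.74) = -1.19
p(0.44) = -0.48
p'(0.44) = -0.89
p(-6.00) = 10.61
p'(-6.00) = -2.56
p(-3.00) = 4.10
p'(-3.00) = -1.78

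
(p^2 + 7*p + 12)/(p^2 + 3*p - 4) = (p + 3)/(p - 1)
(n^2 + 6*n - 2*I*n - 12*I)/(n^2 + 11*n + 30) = (n - 2*I)/(n + 5)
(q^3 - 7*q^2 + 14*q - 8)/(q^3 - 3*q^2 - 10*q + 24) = (q - 1)/(q + 3)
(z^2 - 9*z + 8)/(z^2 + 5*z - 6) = (z - 8)/(z + 6)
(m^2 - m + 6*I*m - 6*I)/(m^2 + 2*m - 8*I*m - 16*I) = (m^2 + m*(-1 + 6*I) - 6*I)/(m^2 + m*(2 - 8*I) - 16*I)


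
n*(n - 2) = n^2 - 2*n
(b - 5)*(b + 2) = b^2 - 3*b - 10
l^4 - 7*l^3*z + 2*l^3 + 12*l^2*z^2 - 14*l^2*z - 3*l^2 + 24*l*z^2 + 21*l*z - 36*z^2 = (l - 1)*(l + 3)*(l - 4*z)*(l - 3*z)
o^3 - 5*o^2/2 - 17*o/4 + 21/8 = (o - 7/2)*(o - 1/2)*(o + 3/2)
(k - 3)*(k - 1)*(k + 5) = k^3 + k^2 - 17*k + 15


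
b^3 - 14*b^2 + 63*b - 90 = (b - 6)*(b - 5)*(b - 3)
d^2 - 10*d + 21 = (d - 7)*(d - 3)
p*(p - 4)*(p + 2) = p^3 - 2*p^2 - 8*p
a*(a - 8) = a^2 - 8*a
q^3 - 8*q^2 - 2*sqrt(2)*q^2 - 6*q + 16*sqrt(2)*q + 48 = (q - 8)*(q - 3*sqrt(2))*(q + sqrt(2))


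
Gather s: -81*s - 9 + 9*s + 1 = -72*s - 8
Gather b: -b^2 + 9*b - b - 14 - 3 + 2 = -b^2 + 8*b - 15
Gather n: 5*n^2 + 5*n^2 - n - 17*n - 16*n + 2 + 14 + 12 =10*n^2 - 34*n + 28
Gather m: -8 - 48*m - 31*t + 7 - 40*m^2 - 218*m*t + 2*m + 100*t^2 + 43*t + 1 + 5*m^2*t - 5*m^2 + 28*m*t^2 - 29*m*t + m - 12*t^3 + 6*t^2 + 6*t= m^2*(5*t - 45) + m*(28*t^2 - 247*t - 45) - 12*t^3 + 106*t^2 + 18*t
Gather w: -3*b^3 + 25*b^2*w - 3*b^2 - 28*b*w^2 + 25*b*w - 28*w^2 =-3*b^3 - 3*b^2 + w^2*(-28*b - 28) + w*(25*b^2 + 25*b)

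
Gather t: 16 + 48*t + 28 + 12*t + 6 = 60*t + 50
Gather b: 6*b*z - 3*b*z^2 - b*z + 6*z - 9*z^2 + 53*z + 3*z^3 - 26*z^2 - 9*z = b*(-3*z^2 + 5*z) + 3*z^3 - 35*z^2 + 50*z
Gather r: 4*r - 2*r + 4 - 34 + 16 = 2*r - 14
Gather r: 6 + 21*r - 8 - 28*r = -7*r - 2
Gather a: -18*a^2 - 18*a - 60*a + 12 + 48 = -18*a^2 - 78*a + 60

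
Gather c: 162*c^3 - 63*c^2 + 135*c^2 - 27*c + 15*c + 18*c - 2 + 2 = 162*c^3 + 72*c^2 + 6*c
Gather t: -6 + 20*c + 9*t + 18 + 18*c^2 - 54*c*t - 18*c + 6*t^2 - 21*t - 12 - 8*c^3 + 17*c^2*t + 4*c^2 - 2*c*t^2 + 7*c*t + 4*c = -8*c^3 + 22*c^2 + 6*c + t^2*(6 - 2*c) + t*(17*c^2 - 47*c - 12)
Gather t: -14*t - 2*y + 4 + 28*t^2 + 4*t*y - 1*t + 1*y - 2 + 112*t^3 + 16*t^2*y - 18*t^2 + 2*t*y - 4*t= 112*t^3 + t^2*(16*y + 10) + t*(6*y - 19) - y + 2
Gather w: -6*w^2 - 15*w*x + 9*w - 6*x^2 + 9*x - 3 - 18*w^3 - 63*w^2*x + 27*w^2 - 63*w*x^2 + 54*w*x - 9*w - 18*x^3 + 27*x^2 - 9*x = -18*w^3 + w^2*(21 - 63*x) + w*(-63*x^2 + 39*x) - 18*x^3 + 21*x^2 - 3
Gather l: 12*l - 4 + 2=12*l - 2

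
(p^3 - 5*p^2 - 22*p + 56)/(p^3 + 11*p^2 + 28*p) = (p^2 - 9*p + 14)/(p*(p + 7))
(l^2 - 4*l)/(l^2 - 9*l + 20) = l/(l - 5)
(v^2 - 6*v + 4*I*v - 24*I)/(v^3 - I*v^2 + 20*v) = (v - 6)/(v*(v - 5*I))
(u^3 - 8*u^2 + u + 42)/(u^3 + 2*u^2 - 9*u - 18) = (u - 7)/(u + 3)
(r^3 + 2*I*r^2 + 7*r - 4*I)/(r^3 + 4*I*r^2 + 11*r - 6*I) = (r + 4*I)/(r + 6*I)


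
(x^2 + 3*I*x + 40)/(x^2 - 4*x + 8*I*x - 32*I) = (x - 5*I)/(x - 4)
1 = 1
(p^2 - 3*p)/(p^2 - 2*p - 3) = p/(p + 1)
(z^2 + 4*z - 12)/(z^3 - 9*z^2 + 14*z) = (z + 6)/(z*(z - 7))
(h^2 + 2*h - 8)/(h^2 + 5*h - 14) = (h + 4)/(h + 7)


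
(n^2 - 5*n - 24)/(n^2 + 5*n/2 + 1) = 2*(n^2 - 5*n - 24)/(2*n^2 + 5*n + 2)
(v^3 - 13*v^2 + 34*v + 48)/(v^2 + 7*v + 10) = (v^3 - 13*v^2 + 34*v + 48)/(v^2 + 7*v + 10)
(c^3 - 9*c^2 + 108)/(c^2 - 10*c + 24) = (c^2 - 3*c - 18)/(c - 4)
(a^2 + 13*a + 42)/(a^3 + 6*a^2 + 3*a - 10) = (a^2 + 13*a + 42)/(a^3 + 6*a^2 + 3*a - 10)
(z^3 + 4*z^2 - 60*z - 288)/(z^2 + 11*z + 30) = (z^2 - 2*z - 48)/(z + 5)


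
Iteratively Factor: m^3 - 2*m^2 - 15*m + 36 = (m - 3)*(m^2 + m - 12) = (m - 3)*(m + 4)*(m - 3)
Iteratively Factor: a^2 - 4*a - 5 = (a - 5)*(a + 1)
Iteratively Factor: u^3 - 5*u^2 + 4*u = (u)*(u^2 - 5*u + 4) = u*(u - 4)*(u - 1)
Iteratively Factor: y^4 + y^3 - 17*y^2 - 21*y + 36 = (y + 3)*(y^3 - 2*y^2 - 11*y + 12) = (y + 3)^2*(y^2 - 5*y + 4) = (y - 4)*(y + 3)^2*(y - 1)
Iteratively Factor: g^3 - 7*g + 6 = (g - 1)*(g^2 + g - 6) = (g - 2)*(g - 1)*(g + 3)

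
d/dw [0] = 0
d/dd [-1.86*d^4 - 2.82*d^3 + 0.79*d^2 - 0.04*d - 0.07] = -7.44*d^3 - 8.46*d^2 + 1.58*d - 0.04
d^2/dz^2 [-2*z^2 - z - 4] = -4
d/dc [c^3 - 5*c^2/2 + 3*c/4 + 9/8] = 3*c^2 - 5*c + 3/4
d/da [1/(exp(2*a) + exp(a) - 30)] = (-2*exp(a) - 1)*exp(a)/(exp(2*a) + exp(a) - 30)^2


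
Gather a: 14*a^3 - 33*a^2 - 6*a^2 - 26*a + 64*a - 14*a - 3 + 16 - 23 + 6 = 14*a^3 - 39*a^2 + 24*a - 4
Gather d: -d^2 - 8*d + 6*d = -d^2 - 2*d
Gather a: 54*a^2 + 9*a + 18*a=54*a^2 + 27*a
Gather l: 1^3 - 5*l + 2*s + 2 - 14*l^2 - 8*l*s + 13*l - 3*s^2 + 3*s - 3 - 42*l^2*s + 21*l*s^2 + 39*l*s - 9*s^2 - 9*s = l^2*(-42*s - 14) + l*(21*s^2 + 31*s + 8) - 12*s^2 - 4*s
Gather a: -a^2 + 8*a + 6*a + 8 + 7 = -a^2 + 14*a + 15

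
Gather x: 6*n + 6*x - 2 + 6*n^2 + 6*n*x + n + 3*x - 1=6*n^2 + 7*n + x*(6*n + 9) - 3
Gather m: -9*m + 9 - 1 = 8 - 9*m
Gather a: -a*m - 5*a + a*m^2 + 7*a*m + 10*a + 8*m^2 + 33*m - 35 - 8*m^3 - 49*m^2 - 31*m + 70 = a*(m^2 + 6*m + 5) - 8*m^3 - 41*m^2 + 2*m + 35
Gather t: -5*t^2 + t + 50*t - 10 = -5*t^2 + 51*t - 10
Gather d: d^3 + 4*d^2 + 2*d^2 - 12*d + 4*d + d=d^3 + 6*d^2 - 7*d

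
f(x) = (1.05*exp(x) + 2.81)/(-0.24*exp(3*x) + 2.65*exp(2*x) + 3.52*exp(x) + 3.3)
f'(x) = (1.05*exp(x) + 2.81)*(0.72*exp(3*x) - 5.3*exp(2*x) - 3.52*exp(x))/(-0.24*exp(3*x) + 2.65*exp(2*x) + 3.52*exp(x) + 3.3)^2 + 1.05*exp(x)/(-0.24*exp(3*x) + 2.65*exp(2*x) + 3.52*exp(x) + 3.3)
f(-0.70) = 0.59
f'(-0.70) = -0.22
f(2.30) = 0.21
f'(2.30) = 0.66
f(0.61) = 0.27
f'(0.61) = -0.21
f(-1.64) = 0.74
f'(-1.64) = -0.11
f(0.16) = 0.38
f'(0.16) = -0.25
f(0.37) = 0.33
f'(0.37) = -0.23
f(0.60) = 0.28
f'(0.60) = -0.21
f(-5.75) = 0.85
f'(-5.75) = -0.00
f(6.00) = 0.00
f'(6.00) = 0.00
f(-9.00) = 0.85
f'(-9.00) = 0.00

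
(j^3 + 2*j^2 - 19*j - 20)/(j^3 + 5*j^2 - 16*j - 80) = (j + 1)/(j + 4)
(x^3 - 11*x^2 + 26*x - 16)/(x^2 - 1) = (x^2 - 10*x + 16)/(x + 1)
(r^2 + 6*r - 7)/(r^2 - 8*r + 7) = (r + 7)/(r - 7)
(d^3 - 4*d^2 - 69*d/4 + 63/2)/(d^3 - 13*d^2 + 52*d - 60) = (d^2 + 2*d - 21/4)/(d^2 - 7*d + 10)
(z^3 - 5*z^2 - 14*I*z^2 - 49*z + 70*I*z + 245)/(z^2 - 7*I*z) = z - 5 - 7*I + 35*I/z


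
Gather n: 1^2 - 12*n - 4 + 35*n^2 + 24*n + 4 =35*n^2 + 12*n + 1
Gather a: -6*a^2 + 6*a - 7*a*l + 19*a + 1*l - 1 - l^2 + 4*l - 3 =-6*a^2 + a*(25 - 7*l) - l^2 + 5*l - 4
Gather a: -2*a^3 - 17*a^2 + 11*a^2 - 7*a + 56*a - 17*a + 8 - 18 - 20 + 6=-2*a^3 - 6*a^2 + 32*a - 24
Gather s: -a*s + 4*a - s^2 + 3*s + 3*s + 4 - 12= 4*a - s^2 + s*(6 - a) - 8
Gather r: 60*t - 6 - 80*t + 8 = 2 - 20*t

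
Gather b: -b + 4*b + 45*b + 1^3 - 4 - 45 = 48*b - 48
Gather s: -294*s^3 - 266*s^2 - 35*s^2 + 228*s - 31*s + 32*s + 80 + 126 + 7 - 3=-294*s^3 - 301*s^2 + 229*s + 210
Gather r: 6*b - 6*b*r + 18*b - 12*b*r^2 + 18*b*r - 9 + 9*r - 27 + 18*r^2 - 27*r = 24*b + r^2*(18 - 12*b) + r*(12*b - 18) - 36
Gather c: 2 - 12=-10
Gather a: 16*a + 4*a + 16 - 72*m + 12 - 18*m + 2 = 20*a - 90*m + 30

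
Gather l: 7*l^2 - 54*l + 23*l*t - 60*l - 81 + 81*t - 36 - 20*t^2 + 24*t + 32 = 7*l^2 + l*(23*t - 114) - 20*t^2 + 105*t - 85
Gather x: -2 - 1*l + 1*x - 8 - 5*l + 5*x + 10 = -6*l + 6*x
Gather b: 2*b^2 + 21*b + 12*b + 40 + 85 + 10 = 2*b^2 + 33*b + 135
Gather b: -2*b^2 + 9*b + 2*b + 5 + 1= -2*b^2 + 11*b + 6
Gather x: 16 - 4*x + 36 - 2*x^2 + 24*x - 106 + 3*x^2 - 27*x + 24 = x^2 - 7*x - 30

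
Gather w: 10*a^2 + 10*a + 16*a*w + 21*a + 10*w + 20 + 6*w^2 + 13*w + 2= 10*a^2 + 31*a + 6*w^2 + w*(16*a + 23) + 22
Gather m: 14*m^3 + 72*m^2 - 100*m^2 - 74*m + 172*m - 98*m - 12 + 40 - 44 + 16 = 14*m^3 - 28*m^2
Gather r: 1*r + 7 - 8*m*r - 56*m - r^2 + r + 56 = -56*m - r^2 + r*(2 - 8*m) + 63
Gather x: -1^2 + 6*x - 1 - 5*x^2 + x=-5*x^2 + 7*x - 2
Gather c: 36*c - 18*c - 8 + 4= 18*c - 4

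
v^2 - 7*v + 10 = (v - 5)*(v - 2)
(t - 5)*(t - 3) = t^2 - 8*t + 15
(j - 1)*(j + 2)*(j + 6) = j^3 + 7*j^2 + 4*j - 12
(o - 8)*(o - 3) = o^2 - 11*o + 24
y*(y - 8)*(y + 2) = y^3 - 6*y^2 - 16*y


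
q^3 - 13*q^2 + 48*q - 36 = (q - 6)^2*(q - 1)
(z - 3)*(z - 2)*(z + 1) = z^3 - 4*z^2 + z + 6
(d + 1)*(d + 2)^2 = d^3 + 5*d^2 + 8*d + 4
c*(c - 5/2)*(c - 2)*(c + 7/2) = c^4 - c^3 - 43*c^2/4 + 35*c/2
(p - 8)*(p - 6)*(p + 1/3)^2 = p^4 - 40*p^3/3 + 349*p^2/9 + 274*p/9 + 16/3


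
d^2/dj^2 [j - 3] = 0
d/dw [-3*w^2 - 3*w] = -6*w - 3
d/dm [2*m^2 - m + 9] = 4*m - 1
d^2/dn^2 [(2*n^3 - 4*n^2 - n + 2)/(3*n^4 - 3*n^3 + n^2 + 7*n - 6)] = 4*(9*n^9 - 54*n^8 + 18*n^7 - 30*n^6 + 378*n^5 - 549*n^4 + 238*n^3 - 60*n^2 + 66*n - 38)/(27*n^12 - 81*n^11 + 108*n^10 + 108*n^9 - 504*n^8 + 630*n^7 + 46*n^6 - 1068*n^5 + 1209*n^4 - 233*n^3 - 774*n^2 + 756*n - 216)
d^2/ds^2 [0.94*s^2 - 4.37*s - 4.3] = 1.88000000000000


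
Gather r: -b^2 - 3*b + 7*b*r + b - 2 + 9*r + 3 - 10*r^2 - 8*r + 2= -b^2 - 2*b - 10*r^2 + r*(7*b + 1) + 3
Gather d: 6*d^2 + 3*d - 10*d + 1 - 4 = 6*d^2 - 7*d - 3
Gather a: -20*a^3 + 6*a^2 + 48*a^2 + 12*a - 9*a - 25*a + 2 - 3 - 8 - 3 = -20*a^3 + 54*a^2 - 22*a - 12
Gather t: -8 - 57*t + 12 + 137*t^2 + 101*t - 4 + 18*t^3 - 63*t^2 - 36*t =18*t^3 + 74*t^2 + 8*t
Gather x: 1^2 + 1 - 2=0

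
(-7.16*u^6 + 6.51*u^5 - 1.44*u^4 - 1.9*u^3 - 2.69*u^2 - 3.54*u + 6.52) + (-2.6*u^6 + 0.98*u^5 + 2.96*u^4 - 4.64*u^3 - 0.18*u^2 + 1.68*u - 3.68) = -9.76*u^6 + 7.49*u^5 + 1.52*u^4 - 6.54*u^3 - 2.87*u^2 - 1.86*u + 2.84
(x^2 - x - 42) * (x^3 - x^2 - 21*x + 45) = x^5 - 2*x^4 - 62*x^3 + 108*x^2 + 837*x - 1890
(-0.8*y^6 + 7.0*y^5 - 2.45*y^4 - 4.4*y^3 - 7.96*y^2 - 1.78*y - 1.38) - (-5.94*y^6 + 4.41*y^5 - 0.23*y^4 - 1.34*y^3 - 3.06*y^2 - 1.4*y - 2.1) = 5.14*y^6 + 2.59*y^5 - 2.22*y^4 - 3.06*y^3 - 4.9*y^2 - 0.38*y + 0.72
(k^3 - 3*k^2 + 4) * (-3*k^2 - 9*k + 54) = -3*k^5 + 81*k^3 - 174*k^2 - 36*k + 216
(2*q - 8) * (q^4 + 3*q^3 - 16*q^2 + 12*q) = 2*q^5 - 2*q^4 - 56*q^3 + 152*q^2 - 96*q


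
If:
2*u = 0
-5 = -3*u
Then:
No Solution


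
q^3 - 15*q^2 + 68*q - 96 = (q - 8)*(q - 4)*(q - 3)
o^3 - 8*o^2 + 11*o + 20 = (o - 5)*(o - 4)*(o + 1)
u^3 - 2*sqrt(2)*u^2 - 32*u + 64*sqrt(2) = (u - 4*sqrt(2))*(u - 2*sqrt(2))*(u + 4*sqrt(2))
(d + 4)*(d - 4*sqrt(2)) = d^2 - 4*sqrt(2)*d + 4*d - 16*sqrt(2)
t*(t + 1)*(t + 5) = t^3 + 6*t^2 + 5*t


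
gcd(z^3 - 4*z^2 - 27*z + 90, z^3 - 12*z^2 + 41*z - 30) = z - 6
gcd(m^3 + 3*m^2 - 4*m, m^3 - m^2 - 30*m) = m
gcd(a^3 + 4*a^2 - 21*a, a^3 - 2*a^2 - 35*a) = a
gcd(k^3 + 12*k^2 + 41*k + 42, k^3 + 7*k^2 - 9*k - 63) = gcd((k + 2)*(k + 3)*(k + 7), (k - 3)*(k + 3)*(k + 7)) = k^2 + 10*k + 21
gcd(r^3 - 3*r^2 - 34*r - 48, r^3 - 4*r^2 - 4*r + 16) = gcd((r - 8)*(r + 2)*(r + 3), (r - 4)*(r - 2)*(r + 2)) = r + 2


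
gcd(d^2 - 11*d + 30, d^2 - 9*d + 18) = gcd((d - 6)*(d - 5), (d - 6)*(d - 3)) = d - 6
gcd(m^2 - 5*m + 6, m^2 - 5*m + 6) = m^2 - 5*m + 6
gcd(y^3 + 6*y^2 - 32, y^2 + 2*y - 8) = y^2 + 2*y - 8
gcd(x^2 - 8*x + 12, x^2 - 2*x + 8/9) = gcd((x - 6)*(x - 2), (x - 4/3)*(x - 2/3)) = 1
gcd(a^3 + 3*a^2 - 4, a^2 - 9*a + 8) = a - 1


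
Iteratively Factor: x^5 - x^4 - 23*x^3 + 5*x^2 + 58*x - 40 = (x + 2)*(x^4 - 3*x^3 - 17*x^2 + 39*x - 20) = (x + 2)*(x + 4)*(x^3 - 7*x^2 + 11*x - 5) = (x - 5)*(x + 2)*(x + 4)*(x^2 - 2*x + 1) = (x - 5)*(x - 1)*(x + 2)*(x + 4)*(x - 1)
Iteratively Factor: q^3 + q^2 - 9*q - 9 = (q - 3)*(q^2 + 4*q + 3) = (q - 3)*(q + 3)*(q + 1)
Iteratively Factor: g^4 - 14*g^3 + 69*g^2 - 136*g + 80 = (g - 5)*(g^3 - 9*g^2 + 24*g - 16) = (g - 5)*(g - 4)*(g^2 - 5*g + 4) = (g - 5)*(g - 4)*(g - 1)*(g - 4)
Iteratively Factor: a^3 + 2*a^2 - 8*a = (a)*(a^2 + 2*a - 8) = a*(a + 4)*(a - 2)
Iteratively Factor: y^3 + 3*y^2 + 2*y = (y)*(y^2 + 3*y + 2) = y*(y + 2)*(y + 1)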